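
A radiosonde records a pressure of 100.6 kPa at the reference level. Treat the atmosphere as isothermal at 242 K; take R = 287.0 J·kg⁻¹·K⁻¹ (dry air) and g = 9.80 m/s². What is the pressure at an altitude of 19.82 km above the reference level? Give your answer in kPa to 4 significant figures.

P ≈ 6.138 kPa

Scale height: H = RT/g = 287.0 × 242 / 9.80 = 7087.1 m.
Barometric formula: P = P₀ exp(−z/H).
z/H = 19820/7087.1 = 2.7966; exp(−2.7966) = 0.061017.
P = 100.6 × 0.061017 = 6.1383 kPa.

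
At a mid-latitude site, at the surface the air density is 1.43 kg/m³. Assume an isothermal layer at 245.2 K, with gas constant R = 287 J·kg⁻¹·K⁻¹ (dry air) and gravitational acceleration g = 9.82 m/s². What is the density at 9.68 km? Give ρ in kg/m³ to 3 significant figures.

Scale height: H = RT/g = 287 × 245.2 / 9.82 = 7166.2 m.
In an isothermal atmosphere, density decays like pressure: ρ = ρ₀ exp(−z/H).
z/H = 9680.0/7166.2 = 1.3508; exp(−1.3508) = 0.25903.
ρ = 1.43 × 0.25903 = 0.37041 kg/m³.

ρ ≈ 0.370 kg/m³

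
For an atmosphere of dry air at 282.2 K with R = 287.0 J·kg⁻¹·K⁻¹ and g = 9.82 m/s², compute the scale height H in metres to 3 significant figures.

The scale height of an isothermal atmosphere is H = RT/g.
H = 287.0 × 282.2 / 9.82 = 80991/9.82 = 8247.6 m.

H ≈ 8250 m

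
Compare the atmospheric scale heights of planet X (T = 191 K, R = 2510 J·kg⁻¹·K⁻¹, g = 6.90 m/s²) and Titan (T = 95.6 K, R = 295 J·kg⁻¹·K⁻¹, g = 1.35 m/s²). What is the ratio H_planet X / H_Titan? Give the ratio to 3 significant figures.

H_planet X/H_Titan ≈ 3.33

H = RT/g for each body.
H_planet X = 2510 × 191 / 6.90 = 69480 m.
H_Titan = 295 × 95.6 / 1.35 = 20890 m.
H_planet X/H_Titan = 69480/20890 = 3.3260.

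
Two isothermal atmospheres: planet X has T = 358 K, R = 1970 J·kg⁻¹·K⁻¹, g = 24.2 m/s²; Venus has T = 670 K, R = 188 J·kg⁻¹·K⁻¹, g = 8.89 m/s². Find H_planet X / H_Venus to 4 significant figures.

H_planet X/H_Venus ≈ 2.057

H = RT/g for each body.
H_planet X = 1970 × 358 / 24.2 = 29143 m.
H_Venus = 188 × 670 / 8.89 = 14169 m.
H_planet X/H_Venus = 29143/14169 = 2.0568.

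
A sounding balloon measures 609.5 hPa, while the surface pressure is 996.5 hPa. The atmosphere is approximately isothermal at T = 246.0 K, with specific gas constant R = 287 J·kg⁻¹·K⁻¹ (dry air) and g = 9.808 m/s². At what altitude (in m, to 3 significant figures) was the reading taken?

z ≈ 3540 m

Scale height: H = RT/g = 287 × 246.0 / 9.808 = 7198.4 m.
Invert the barometric formula: z = H ln(P₀/P).
P₀/P = 996.5/609.5 = 1.6349; ln(1.6349) = 0.49158.
z = 7198.4 × 0.49158 = 3538.6 m.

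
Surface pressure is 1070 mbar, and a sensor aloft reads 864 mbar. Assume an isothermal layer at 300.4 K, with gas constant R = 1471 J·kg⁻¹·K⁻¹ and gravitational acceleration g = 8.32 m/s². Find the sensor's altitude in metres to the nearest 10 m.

z ≈ 11360 m

Scale height: H = RT/g = 1471 × 300.4 / 8.32 = 53112 m.
Invert the barometric formula: z = H ln(P₀/P).
P₀/P = 1070/864 = 1.2384; ln(1.2384) = 0.21382.
z = 53112 × 0.21382 = 11356 m.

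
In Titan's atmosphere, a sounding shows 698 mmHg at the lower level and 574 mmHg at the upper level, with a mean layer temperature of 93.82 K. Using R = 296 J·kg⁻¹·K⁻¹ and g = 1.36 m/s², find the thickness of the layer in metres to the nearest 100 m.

Δz ≈ 4000 m

Hypsometric equation: Δz = (R T̄/g) ln(P₁/P₂).
R T̄/g = 296 × 93.82 / 1.36 = 20420 m.
ln(698/574) = ln(1.2160) = 0.19557.
Δz = 20420 × 0.19557 = 3993.5 m.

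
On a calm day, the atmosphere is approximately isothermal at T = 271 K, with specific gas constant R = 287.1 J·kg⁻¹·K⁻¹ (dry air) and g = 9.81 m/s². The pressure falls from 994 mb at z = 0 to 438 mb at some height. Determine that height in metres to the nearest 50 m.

z ≈ 6500 m

Scale height: H = RT/g = 287.1 × 271 / 9.81 = 7931.1 m.
Invert the barometric formula: z = H ln(P₀/P).
P₀/P = 994/438 = 2.2694; ln(2.2694) = 0.81952.
z = 7931.1 × 0.81952 = 6499.7 m.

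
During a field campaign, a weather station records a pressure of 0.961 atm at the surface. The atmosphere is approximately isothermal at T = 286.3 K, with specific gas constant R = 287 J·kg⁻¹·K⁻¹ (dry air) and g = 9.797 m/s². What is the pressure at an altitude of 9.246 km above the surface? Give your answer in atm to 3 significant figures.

Scale height: H = RT/g = 287 × 286.3 / 9.797 = 8387.1 m.
Barometric formula: P = P₀ exp(−z/H).
z/H = 9246.0/8387.1 = 1.1024; exp(−1.1024) = 0.33207.
P = 0.961 × 0.33207 = 0.31912 atm.

P ≈ 0.319 atm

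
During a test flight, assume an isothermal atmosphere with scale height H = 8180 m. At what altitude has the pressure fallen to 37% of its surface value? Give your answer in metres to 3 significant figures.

Set P/P₀ = exp(−z/H) = 0.37, so z = −H ln(0.37).
−ln(0.37) = 0.99425; z = 8180.0 × 0.99425 = 8133.0 m.

z ≈ 8130 m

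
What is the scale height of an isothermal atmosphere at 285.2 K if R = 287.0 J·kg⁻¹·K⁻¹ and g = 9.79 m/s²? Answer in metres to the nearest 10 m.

H ≈ 8360 m

The scale height of an isothermal atmosphere is H = RT/g.
H = 287.0 × 285.2 / 9.79 = 81852/9.79 = 8360.8 m.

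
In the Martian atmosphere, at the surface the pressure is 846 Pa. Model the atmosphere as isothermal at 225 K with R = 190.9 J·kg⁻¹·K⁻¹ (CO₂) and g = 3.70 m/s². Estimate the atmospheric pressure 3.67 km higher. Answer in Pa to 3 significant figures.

Scale height: H = RT/g = 190.9 × 225 / 3.70 = 11609 m.
Barometric formula: P = P₀ exp(−z/H).
z/H = 3670.0/11609 = 0.31613; exp(−0.31613) = 0.72896.
P = 846 × 0.72896 = 616.70 Pa.

P ≈ 617 Pa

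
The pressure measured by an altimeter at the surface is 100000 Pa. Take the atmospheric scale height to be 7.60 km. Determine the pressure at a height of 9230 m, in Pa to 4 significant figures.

P ≈ 29690 Pa

Barometric formula: P = P₀ exp(−z/H).
z/H = 9230.0/7600.0 = 1.2145; exp(−1.2145) = 0.29686.
P = 100000 × 0.29686 = 29686 Pa.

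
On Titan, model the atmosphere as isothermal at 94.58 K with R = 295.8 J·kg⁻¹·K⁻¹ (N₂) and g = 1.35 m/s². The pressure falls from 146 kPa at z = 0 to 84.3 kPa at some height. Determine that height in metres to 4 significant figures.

Scale height: H = RT/g = 295.8 × 94.58 / 1.35 = 20724 m.
Invert the barometric formula: z = H ln(P₀/P).
P₀/P = 146/84.3 = 1.7319; ln(1.7319) = 0.54922.
z = 20724 × 0.54922 = 11382 m.

z ≈ 11380 m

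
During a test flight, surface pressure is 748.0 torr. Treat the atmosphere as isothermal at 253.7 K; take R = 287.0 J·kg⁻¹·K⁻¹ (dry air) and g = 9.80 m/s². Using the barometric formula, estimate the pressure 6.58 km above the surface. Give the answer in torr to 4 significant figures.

P ≈ 308.5 torr

Scale height: H = RT/g = 287.0 × 253.7 / 9.80 = 7429.8 m.
Barometric formula: P = P₀ exp(−z/H).
z/H = 6580.0/7429.8 = 0.88562; exp(−0.88562) = 0.41246.
P = 748.0 × 0.41246 = 308.52 torr.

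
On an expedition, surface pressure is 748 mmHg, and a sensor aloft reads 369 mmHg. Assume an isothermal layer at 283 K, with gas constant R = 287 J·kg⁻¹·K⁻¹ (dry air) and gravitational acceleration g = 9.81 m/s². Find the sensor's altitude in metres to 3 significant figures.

z ≈ 5850 m

Scale height: H = RT/g = 287 × 283 / 9.81 = 8279.4 m.
Invert the barometric formula: z = H ln(P₀/P).
P₀/P = 748/369 = 2.0271; ln(2.0271) = 0.70661.
z = 8279.4 × 0.70661 = 5850.3 m.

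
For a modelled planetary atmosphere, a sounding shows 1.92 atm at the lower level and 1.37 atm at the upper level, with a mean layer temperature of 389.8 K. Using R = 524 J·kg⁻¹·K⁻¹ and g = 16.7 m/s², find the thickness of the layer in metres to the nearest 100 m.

Hypsometric equation: Δz = (R T̄/g) ln(P₁/P₂).
R T̄/g = 524 × 389.8 / 16.7 = 12231 m.
ln(1.92/1.37) = ln(1.4015) = 0.33754.
Δz = 12231 × 0.33754 = 4128.5 m.

Δz ≈ 4100 m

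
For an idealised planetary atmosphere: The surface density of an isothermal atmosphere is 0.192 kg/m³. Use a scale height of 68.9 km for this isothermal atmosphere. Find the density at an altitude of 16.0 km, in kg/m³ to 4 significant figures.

In an isothermal atmosphere, density decays like pressure: ρ = ρ₀ exp(−z/H).
z/H = 16000/68900 = 0.23222; exp(−0.23222) = 0.79277.
ρ = 0.192 × 0.79277 = 0.15221 kg/m³.

ρ ≈ 0.1522 kg/m³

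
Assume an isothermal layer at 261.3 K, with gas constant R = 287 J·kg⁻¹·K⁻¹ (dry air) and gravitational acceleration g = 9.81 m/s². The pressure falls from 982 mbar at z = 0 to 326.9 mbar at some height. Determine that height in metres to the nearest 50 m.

Scale height: H = RT/g = 287 × 261.3 / 9.81 = 7644.6 m.
Invert the barometric formula: z = H ln(P₀/P).
P₀/P = 982/326.9 = 3.0040; ln(3.0040) = 1.0999.
z = 7644.6 × 1.0999 = 8408.3 m.

z ≈ 8400 m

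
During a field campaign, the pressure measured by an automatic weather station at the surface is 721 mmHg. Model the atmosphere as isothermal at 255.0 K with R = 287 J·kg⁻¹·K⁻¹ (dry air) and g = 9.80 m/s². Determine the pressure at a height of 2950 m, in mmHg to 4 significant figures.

Scale height: H = RT/g = 287 × 255.0 / 9.80 = 7467.9 m.
Barometric formula: P = P₀ exp(−z/H).
z/H = 2950.0/7467.9 = 0.39502; exp(−0.39502) = 0.67367.
P = 721 × 0.67367 = 485.72 mmHg.

P ≈ 485.7 mmHg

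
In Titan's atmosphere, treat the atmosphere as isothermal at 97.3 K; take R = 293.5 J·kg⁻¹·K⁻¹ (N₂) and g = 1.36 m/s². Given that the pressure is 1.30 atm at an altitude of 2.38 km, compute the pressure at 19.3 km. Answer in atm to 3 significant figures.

P ≈ 0.581 atm

Scale height: H = RT/g = 293.5 × 97.3 / 1.36 = 20998 m.
Between two levels, P₂ = P₁ exp(−Δz/H) with Δz = z₂ − z₁.
Δz = 19300 − 2380.0 = 16920 m; Δz/H = 16920/20998 = 0.80579.
P₂ = 1.30 × exp(−0.80579) = 1.30 × 0.44673 = 0.58075 atm.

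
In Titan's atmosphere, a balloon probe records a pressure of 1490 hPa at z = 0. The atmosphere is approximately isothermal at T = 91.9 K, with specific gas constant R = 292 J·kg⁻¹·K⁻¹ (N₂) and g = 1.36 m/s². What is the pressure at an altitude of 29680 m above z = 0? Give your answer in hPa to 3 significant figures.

Scale height: H = RT/g = 292 × 91.9 / 1.36 = 19731 m.
Barometric formula: P = P₀ exp(−z/H).
z/H = 29680/19731 = 1.5042; exp(−1.5042) = 0.22219.
P = 1490 × 0.22219 = 331.06 hPa.

P ≈ 331 hPa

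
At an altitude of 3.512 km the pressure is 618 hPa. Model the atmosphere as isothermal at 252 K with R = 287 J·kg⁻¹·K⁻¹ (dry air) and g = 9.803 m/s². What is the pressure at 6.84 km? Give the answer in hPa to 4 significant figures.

P ≈ 393.6 hPa

Scale height: H = RT/g = 287 × 252 / 9.803 = 7377.7 m.
Between two levels, P₂ = P₁ exp(−Δz/H) with Δz = z₂ − z₁.
Δz = 6840.0 − 3512.0 = 3328.0 m; Δz/H = 3328.0/7377.7 = 0.45109.
P₂ = 618 × exp(−0.45109) = 618 × 0.63693 = 393.62 hPa.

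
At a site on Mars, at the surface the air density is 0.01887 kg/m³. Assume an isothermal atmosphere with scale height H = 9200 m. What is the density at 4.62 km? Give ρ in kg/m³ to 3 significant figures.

ρ ≈ 0.0114 kg/m³

In an isothermal atmosphere, density decays like pressure: ρ = ρ₀ exp(−z/H).
z/H = 4620.0/9200.0 = 0.50217; exp(−0.50217) = 0.60522.
ρ = 0.01887 × 0.60522 = 0.011421 kg/m³.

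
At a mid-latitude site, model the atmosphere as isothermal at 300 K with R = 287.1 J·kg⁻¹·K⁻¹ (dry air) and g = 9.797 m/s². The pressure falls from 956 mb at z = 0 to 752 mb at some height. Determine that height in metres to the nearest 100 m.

z ≈ 2100 m

Scale height: H = RT/g = 287.1 × 300 / 9.797 = 8791.5 m.
Invert the barometric formula: z = H ln(P₀/P).
P₀/P = 956/752 = 1.2713; ln(1.2713) = 0.24004.
z = 8791.5 × 0.24004 = 2110.3 m.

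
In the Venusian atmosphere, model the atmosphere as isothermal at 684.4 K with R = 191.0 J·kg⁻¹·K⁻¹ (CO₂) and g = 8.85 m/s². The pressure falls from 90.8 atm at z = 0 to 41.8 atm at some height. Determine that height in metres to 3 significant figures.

z ≈ 11500 m

Scale height: H = RT/g = 191.0 × 684.4 / 8.85 = 14771 m.
Invert the barometric formula: z = H ln(P₀/P).
P₀/P = 90.8/41.8 = 2.1722; ln(2.1722) = 0.77574.
z = 14771 × 0.77574 = 11458 m.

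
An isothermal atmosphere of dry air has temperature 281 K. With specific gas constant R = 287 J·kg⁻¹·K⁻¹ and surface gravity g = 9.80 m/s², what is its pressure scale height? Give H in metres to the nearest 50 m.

H ≈ 8250 m

The scale height of an isothermal atmosphere is H = RT/g.
H = 287 × 281 / 9.80 = 80647/9.80 = 8229.3 m.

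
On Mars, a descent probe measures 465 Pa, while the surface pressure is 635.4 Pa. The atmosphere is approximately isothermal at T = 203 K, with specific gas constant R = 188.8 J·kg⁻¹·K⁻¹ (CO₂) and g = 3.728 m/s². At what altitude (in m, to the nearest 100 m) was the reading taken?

z ≈ 3200 m

Scale height: H = RT/g = 188.8 × 203 / 3.728 = 10281 m.
Invert the barometric formula: z = H ln(P₀/P).
P₀/P = 635.4/465 = 1.3665; ln(1.3665) = 0.31225.
z = 10281 × 0.31225 = 3210.2 m.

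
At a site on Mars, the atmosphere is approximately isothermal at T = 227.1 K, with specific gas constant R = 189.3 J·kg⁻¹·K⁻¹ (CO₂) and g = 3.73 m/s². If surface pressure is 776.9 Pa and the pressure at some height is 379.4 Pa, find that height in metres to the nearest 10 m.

Scale height: H = RT/g = 189.3 × 227.1 / 3.73 = 11525 m.
Invert the barometric formula: z = H ln(P₀/P).
P₀/P = 776.9/379.4 = 2.0477; ln(2.0477) = 0.71672.
z = 11525 × 0.71672 = 8260.2 m.

z ≈ 8260 m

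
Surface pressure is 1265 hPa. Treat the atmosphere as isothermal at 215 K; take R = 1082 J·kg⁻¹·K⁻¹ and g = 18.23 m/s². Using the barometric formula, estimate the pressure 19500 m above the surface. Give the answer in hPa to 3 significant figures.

Scale height: H = RT/g = 1082 × 215 / 18.23 = 12761 m.
Barometric formula: P = P₀ exp(−z/H).
z/H = 19500/12761 = 1.5281; exp(−1.5281) = 0.21695.
P = 1265 × 0.21695 = 274.44 hPa.

P ≈ 274 hPa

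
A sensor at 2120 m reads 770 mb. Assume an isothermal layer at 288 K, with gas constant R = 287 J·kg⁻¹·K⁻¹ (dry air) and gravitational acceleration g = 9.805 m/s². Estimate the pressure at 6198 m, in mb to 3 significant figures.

P ≈ 475 mb

Scale height: H = RT/g = 287 × 288 / 9.805 = 8430.0 m.
Between two levels, P₂ = P₁ exp(−Δz/H) with Δz = z₂ − z₁.
Δz = 6198.0 − 2120.0 = 4078.0 m; Δz/H = 4078.0/8430.0 = 0.48375.
P₂ = 770 × exp(−0.48375) = 770 × 0.61647 = 474.68 mb.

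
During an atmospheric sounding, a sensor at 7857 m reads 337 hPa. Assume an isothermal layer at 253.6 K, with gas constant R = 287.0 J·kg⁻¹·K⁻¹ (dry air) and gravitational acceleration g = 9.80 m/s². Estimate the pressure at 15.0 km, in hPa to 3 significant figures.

P ≈ 129 hPa

Scale height: H = RT/g = 287.0 × 253.6 / 9.80 = 7426.9 m.
Between two levels, P₂ = P₁ exp(−Δz/H) with Δz = z₂ − z₁.
Δz = 15000 − 7857.0 = 7143.0 m; Δz/H = 7143.0/7426.9 = 0.96177.
P₂ = 337 × exp(−0.96177) = 337 × 0.38222 = 128.81 hPa.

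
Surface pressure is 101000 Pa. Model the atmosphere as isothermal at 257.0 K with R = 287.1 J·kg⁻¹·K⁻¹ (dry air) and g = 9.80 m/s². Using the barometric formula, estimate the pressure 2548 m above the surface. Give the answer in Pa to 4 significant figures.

Scale height: H = RT/g = 287.1 × 257.0 / 9.80 = 7529.1 m.
Barometric formula: P = P₀ exp(−z/H).
z/H = 2548.0/7529.1 = 0.33842; exp(−0.33842) = 0.71290.
P = 101000 × 0.71290 = 72003 Pa.

P ≈ 72000 Pa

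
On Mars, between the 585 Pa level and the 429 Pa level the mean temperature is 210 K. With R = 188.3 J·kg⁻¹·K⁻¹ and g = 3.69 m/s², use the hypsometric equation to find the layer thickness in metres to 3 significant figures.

Hypsometric equation: Δz = (R T̄/g) ln(P₁/P₂).
R T̄/g = 188.3 × 210 / 3.69 = 10716 m.
ln(585/429) = ln(1.3636) = 0.31013.
Δz = 10716 × 0.31013 = 3323.4 m.

Δz ≈ 3320 m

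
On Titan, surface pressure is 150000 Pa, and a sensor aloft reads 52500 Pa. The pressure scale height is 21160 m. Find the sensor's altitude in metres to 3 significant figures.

z ≈ 22200 m

Invert the barometric formula: z = H ln(P₀/P).
P₀/P = 150000/52500 = 2.8571; ln(2.8571) = 1.0498.
z = 21160 × 1.0498 = 22214 m.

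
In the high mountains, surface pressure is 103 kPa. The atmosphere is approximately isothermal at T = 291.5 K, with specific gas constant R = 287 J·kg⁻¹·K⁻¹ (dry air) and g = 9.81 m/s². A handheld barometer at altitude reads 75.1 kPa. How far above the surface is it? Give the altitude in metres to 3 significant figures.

Scale height: H = RT/g = 287 × 291.5 / 9.81 = 8528.1 m.
Invert the barometric formula: z = H ln(P₀/P).
P₀/P = 103/75.1 = 1.3715; ln(1.3715) = 0.31591.
z = 8528.1 × 0.31591 = 2694.1 m.

z ≈ 2690 m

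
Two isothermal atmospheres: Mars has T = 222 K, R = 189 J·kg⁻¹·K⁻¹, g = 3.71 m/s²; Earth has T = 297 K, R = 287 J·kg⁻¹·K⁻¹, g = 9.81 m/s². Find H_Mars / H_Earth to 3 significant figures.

H = RT/g for each body.
H_Mars = 189 × 222 / 3.71 = 11309 m.
H_Earth = 287 × 297 / 9.81 = 8689.0 m.
H_Mars/H_Earth = 11309/8689.0 = 1.3015.

H_Mars/H_Earth ≈ 1.30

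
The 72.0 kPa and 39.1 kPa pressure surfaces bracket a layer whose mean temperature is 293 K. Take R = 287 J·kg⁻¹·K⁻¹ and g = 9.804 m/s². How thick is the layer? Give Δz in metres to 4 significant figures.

Hypsometric equation: Δz = (R T̄/g) ln(P₁/P₂).
R T̄/g = 287 × 293 / 9.804 = 8577.2 m.
ln(72.0/39.1) = ln(1.8414) = 0.61053.
Δz = 8577.2 × 0.61053 = 5236.6 m.

Δz ≈ 5237 m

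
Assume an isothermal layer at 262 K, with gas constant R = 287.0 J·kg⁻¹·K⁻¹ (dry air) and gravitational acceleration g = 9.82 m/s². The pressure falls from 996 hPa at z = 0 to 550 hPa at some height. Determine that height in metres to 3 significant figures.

z ≈ 4550 m

Scale height: H = RT/g = 287.0 × 262 / 9.82 = 7657.2 m.
Invert the barometric formula: z = H ln(P₀/P).
P₀/P = 996/550 = 1.8109; ln(1.8109) = 0.59382.
z = 7657.2 × 0.59382 = 4547.0 m.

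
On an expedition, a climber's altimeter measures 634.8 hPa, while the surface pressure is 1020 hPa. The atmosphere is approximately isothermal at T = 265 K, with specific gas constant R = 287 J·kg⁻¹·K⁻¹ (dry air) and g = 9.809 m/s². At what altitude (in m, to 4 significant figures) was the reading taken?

Scale height: H = RT/g = 287 × 265 / 9.809 = 7753.6 m.
Invert the barometric formula: z = H ln(P₀/P).
P₀/P = 1020/634.8 = 1.6068; ln(1.6068) = 0.47424.
z = 7753.6 × 0.47424 = 3677.1 m.

z ≈ 3677 m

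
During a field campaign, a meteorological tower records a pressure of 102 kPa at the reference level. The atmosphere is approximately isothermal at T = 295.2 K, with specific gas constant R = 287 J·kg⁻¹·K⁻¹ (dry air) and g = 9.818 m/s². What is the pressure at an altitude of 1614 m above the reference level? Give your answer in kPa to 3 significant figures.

Scale height: H = RT/g = 287 × 295.2 / 9.818 = 8629.3 m.
Barometric formula: P = P₀ exp(−z/H).
z/H = 1614.0/8629.3 = 0.18704; exp(−0.18704) = 0.82941.
P = 102 × 0.82941 = 84.600 kPa.

P ≈ 84.6 kPa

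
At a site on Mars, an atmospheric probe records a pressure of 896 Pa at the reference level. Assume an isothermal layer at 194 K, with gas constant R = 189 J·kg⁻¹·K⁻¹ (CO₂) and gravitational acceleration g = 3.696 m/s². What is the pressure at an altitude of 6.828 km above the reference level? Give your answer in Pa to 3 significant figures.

Scale height: H = RT/g = 189 × 194 / 3.696 = 9920.5 m.
Barometric formula: P = P₀ exp(−z/H).
z/H = 6828.0/9920.5 = 0.68827; exp(−0.68827) = 0.50244.
P = 896 × 0.50244 = 450.19 Pa.

P ≈ 450 Pa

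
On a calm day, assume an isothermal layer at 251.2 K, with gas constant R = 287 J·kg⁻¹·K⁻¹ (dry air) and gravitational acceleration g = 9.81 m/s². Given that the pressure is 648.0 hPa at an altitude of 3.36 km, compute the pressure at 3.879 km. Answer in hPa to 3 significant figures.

P ≈ 604 hPa

Scale height: H = RT/g = 287 × 251.2 / 9.81 = 7349.1 m.
Between two levels, P₂ = P₁ exp(−Δz/H) with Δz = z₂ − z₁.
Δz = 3879.0 − 3360.0 = 519.00 m; Δz/H = 519.00/7349.1 = 0.070621.
P₂ = 648.0 × exp(−0.070621) = 648.0 × 0.93181 = 603.81 hPa.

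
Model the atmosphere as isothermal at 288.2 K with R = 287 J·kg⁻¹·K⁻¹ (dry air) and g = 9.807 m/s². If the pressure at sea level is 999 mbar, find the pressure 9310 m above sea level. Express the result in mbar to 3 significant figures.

Scale height: H = RT/g = 287 × 288.2 / 9.807 = 8434.1 m.
Barometric formula: P = P₀ exp(−z/H).
z/H = 9310.0/8434.1 = 1.1039; exp(−1.1039) = 0.33158.
P = 999 × 0.33158 = 331.25 mbar.

P ≈ 331 mbar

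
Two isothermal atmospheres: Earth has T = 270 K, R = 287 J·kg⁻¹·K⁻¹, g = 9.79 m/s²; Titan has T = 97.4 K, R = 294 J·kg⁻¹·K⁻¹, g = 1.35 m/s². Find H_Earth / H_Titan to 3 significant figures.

H = RT/g for each body.
H_Earth = 287 × 270 / 9.79 = 7915.2 m.
H_Titan = 294 × 97.4 / 1.35 = 21212 m.
H_Earth/H_Titan = 7915.2/21212 = 0.37315.

H_Earth/H_Titan ≈ 0.373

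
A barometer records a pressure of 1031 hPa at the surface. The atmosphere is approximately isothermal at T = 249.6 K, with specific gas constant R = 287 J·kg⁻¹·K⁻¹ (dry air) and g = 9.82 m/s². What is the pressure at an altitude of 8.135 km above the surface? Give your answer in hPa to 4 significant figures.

P ≈ 338.0 hPa

Scale height: H = RT/g = 287 × 249.6 / 9.82 = 7294.8 m.
Barometric formula: P = P₀ exp(−z/H).
z/H = 8135.0/7294.8 = 1.1152; exp(−1.1152) = 0.32785.
P = 1031 × 0.32785 = 338.01 hPa.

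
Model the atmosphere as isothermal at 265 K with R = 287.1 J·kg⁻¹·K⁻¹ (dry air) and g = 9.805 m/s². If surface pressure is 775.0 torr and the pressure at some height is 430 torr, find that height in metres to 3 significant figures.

z ≈ 4570 m

Scale height: H = RT/g = 287.1 × 265 / 9.805 = 7759.5 m.
Invert the barometric formula: z = H ln(P₀/P).
P₀/P = 775.0/430 = 1.8023; ln(1.8023) = 0.58906.
z = 7759.5 × 0.58906 = 4570.8 m.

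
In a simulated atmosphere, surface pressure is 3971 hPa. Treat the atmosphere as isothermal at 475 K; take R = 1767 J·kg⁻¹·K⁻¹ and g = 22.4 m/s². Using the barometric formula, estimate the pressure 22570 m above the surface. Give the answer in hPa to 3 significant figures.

P ≈ 2170 hPa

Scale height: H = RT/g = 1767 × 475 / 22.4 = 37470 m.
Barometric formula: P = P₀ exp(−z/H).
z/H = 22570/37470 = 0.60235; exp(−0.60235) = 0.54752.
P = 3971 × 0.54752 = 2174.2 hPa.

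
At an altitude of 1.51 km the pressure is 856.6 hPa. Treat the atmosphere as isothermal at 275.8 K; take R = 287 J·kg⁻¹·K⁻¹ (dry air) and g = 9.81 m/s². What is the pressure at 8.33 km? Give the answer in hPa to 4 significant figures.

Scale height: H = RT/g = 287 × 275.8 / 9.81 = 8068.8 m.
Between two levels, P₂ = P₁ exp(−Δz/H) with Δz = z₂ − z₁.
Δz = 8330.0 − 1510.0 = 6820.0 m; Δz/H = 6820.0/8068.8 = 0.84523.
P₂ = 856.6 × exp(−0.84523) = 856.6 × 0.42946 = 367.88 hPa.

P ≈ 367.9 hPa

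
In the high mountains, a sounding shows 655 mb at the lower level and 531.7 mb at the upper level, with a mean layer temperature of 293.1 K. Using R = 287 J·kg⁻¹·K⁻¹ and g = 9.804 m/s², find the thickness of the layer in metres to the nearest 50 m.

Hypsometric equation: Δz = (R T̄/g) ln(P₁/P₂).
R T̄/g = 287 × 293.1 / 9.804 = 8580.1 m.
ln(655/531.7) = ln(1.2319) = 0.20856.
Δz = 8580.1 × 0.20856 = 1789.5 m.

Δz ≈ 1800 m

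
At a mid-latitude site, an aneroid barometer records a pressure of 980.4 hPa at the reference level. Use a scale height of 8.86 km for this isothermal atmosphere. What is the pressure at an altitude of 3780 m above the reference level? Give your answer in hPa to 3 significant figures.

Barometric formula: P = P₀ exp(−z/H).
z/H = 3780.0/8860.0 = 0.42664; exp(−0.42664) = 0.65270.
P = 980.4 × 0.65270 = 639.91 hPa.

P ≈ 640 hPa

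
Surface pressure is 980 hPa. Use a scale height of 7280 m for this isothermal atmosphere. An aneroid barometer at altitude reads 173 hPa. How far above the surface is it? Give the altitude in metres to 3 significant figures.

Invert the barometric formula: z = H ln(P₀/P).
P₀/P = 980/173 = 5.6647; ln(5.6647) = 1.7343.
z = 7280.0 × 1.7343 = 12626 m.

z ≈ 12600 m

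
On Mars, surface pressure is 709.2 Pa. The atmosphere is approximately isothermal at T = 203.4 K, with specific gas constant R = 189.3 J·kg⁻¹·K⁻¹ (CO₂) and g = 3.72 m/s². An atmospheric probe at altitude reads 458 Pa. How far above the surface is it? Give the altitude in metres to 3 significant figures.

Scale height: H = RT/g = 189.3 × 203.4 / 3.72 = 10350 m.
Invert the barometric formula: z = H ln(P₀/P).
P₀/P = 709.2/458 = 1.5485; ln(1.5485) = 0.43729.
z = 10350 × 0.43729 = 4526.0 m.

z ≈ 4530 m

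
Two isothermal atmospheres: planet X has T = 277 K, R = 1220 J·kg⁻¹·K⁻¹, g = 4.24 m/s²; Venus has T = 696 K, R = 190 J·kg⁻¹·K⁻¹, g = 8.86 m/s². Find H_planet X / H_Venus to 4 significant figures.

H_planet X/H_Venus ≈ 5.340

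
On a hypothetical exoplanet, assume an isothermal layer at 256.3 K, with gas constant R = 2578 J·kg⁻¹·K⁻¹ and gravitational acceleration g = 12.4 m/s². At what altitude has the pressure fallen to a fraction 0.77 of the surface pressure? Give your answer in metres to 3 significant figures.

Scale height: H = RT/g = 2578 × 256.3 / 12.4 = 53286 m.
Set P/P₀ = exp(−z/H) = 0.77, so z = −H ln(0.77).
−ln(0.77) = 0.26136; z = 53286 × 0.26136 = 13927 m.

z ≈ 13900 m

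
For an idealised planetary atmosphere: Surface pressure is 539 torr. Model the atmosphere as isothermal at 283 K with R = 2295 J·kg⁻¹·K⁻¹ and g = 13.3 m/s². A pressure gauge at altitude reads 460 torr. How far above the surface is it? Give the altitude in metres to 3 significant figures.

Scale height: H = RT/g = 2295 × 283 / 13.3 = 48833 m.
Invert the barometric formula: z = H ln(P₀/P).
P₀/P = 539/460 = 1.1717; ln(1.1717) = 0.15846.
z = 48833 × 0.15846 = 7738.1 m.

z ≈ 7740 m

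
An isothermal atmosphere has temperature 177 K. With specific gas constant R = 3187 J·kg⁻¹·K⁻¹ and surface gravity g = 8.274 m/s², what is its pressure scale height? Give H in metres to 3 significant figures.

The scale height of an isothermal atmosphere is H = RT/g.
H = 3187 × 177 / 8.274 = 564100/8.274 = 68177 m.

H ≈ 68200 m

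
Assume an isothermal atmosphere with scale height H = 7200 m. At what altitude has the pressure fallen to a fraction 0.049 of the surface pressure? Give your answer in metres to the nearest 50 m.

z ≈ 21700 m

Set P/P₀ = exp(−z/H) = 0.049, so z = −H ln(0.049).
−ln(0.049) = 3.0159; z = 7200.0 × 3.0159 = 21714 m.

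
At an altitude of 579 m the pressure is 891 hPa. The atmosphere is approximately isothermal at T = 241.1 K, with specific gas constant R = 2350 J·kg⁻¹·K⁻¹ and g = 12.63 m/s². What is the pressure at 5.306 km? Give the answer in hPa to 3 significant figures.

Scale height: H = RT/g = 2350 × 241.1 / 12.63 = 44860 m.
Between two levels, P₂ = P₁ exp(−Δz/H) with Δz = z₂ − z₁.
Δz = 5306.0 − 579.00 = 4727.0 m; Δz/H = 4727.0/44860 = 0.10537.
P₂ = 891 × exp(−0.10537) = 891 × 0.89999 = 801.89 hPa.

P ≈ 802 hPa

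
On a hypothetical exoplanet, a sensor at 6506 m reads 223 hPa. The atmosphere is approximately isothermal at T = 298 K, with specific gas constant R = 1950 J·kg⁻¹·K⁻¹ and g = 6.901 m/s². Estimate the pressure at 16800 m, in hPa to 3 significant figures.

P ≈ 197 hPa

Scale height: H = RT/g = 1950 × 298 / 6.901 = 84205 m.
Between two levels, P₂ = P₁ exp(−Δz/H) with Δz = z₂ − z₁.
Δz = 16800 − 6506.0 = 10294 m; Δz/H = 10294/84205 = 0.12225.
P₂ = 223 × exp(−0.12225) = 223 × 0.88493 = 197.34 hPa.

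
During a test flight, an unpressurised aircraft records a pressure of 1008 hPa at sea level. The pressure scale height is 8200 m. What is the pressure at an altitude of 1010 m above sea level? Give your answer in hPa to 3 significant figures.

Barometric formula: P = P₀ exp(−z/H).
z/H = 1010.0/8200.0 = 0.12317; exp(−0.12317) = 0.88411.
P = 1008 × 0.88411 = 891.18 hPa.

P ≈ 891 hPa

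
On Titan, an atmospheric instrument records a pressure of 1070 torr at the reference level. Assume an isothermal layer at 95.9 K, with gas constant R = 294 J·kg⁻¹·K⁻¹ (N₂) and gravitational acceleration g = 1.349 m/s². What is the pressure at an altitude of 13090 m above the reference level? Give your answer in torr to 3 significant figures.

P ≈ 572 torr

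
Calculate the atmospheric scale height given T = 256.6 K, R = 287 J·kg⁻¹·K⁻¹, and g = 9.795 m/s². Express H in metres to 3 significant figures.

The scale height of an isothermal atmosphere is H = RT/g.
H = 287 × 256.6 / 9.795 = 73644/9.795 = 7518.5 m.

H ≈ 7520 m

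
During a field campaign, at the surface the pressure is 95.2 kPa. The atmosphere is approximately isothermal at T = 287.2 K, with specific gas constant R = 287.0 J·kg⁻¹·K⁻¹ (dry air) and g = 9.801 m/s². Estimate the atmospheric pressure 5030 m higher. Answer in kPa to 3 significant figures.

P ≈ 52.3 kPa

Scale height: H = RT/g = 287.0 × 287.2 / 9.801 = 8410.0 m.
Barometric formula: P = P₀ exp(−z/H).
z/H = 5030.0/8410.0 = 0.59810; exp(−0.59810) = 0.54986.
P = 95.2 × 0.54986 = 52.347 kPa.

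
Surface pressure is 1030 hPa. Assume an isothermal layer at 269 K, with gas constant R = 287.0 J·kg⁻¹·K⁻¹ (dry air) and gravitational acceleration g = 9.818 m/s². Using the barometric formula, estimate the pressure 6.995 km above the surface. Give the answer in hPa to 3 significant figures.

Scale height: H = RT/g = 287.0 × 269 / 9.818 = 7863.4 m.
Barometric formula: P = P₀ exp(−z/H).
z/H = 6995.0/7863.4 = 0.88956; exp(−0.88956) = 0.41084.
P = 1030 × 0.41084 = 423.17 hPa.

P ≈ 423 hPa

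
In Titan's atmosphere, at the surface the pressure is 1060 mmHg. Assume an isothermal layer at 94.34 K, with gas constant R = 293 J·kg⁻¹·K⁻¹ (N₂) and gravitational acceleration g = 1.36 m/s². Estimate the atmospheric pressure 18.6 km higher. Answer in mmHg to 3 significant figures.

P ≈ 424 mmHg

Scale height: H = RT/g = 293 × 94.34 / 1.36 = 20325 m.
Barometric formula: P = P₀ exp(−z/H).
z/H = 18600/20325 = 0.91513; exp(−0.91513) = 0.40046.
P = 1060 × 0.40046 = 424.49 mmHg.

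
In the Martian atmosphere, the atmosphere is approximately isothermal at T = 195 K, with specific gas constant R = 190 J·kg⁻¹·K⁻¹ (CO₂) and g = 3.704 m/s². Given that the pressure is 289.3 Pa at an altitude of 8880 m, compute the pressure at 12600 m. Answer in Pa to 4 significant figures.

Scale height: H = RT/g = 190 × 195 / 3.704 = 10003 m.
Between two levels, P₂ = P₁ exp(−Δz/H) with Δz = z₂ − z₁.
Δz = 12600 − 8880.0 = 3720.0 m; Δz/H = 3720.0/10003 = 0.37189.
P₂ = 289.3 × exp(−0.37189) = 289.3 × 0.68943 = 199.45 Pa.

P ≈ 199.5 Pa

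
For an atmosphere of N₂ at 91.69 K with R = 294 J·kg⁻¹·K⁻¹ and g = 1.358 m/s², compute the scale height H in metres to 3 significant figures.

The scale height of an isothermal atmosphere is H = RT/g.
H = 294 × 91.69 / 1.358 = 26957/1.358 = 19851 m.

H ≈ 19900 m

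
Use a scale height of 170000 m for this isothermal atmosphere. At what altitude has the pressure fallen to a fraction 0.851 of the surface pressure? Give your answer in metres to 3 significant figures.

z ≈ 27400 m

Set P/P₀ = exp(−z/H) = 0.851, so z = −H ln(0.851).
−ln(0.851) = 0.16134; z = 170000 × 0.16134 = 27428 m.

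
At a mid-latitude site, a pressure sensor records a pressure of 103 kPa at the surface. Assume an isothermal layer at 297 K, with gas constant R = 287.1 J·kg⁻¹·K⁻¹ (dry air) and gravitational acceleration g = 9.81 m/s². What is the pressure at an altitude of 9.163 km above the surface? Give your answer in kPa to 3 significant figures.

P ≈ 35.9 kPa

Scale height: H = RT/g = 287.1 × 297 / 9.81 = 8692.0 m.
Barometric formula: P = P₀ exp(−z/H).
z/H = 9163.0/8692.0 = 1.0542; exp(−1.0542) = 0.34847.
P = 103 × 0.34847 = 35.892 kPa.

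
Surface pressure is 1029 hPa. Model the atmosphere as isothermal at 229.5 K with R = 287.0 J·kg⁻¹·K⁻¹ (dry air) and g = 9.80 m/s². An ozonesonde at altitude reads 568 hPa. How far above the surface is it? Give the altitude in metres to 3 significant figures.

Scale height: H = RT/g = 287.0 × 229.5 / 9.80 = 6721.1 m.
Invert the barometric formula: z = H ln(P₀/P).
P₀/P = 1029/568 = 1.8116; ln(1.8116) = 0.59421.
z = 6721.1 × 0.59421 = 3993.7 m.

z ≈ 3990 m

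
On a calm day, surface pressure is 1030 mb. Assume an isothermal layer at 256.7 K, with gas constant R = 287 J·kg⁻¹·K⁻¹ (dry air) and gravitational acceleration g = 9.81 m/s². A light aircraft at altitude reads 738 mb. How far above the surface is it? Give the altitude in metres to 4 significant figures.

z ≈ 2504 m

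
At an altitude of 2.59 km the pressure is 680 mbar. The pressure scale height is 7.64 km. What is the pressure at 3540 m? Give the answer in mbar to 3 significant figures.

P ≈ 600 mbar

Between two levels, P₂ = P₁ exp(−Δz/H) with Δz = z₂ − z₁.
Δz = 3540.0 − 2590.0 = 950.00 m; Δz/H = 950.00/7640.0 = 0.12435.
P₂ = 680 × exp(−0.12435) = 680 × 0.88307 = 600.49 mbar.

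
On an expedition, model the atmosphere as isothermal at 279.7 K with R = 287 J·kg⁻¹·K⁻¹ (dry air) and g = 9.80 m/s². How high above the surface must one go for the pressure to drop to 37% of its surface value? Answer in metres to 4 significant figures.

Scale height: H = RT/g = 287 × 279.7 / 9.80 = 8191.2 m.
Set P/P₀ = exp(−z/H) = 0.37, so z = −H ln(0.37).
−ln(0.37) = 0.99425; z = 8191.2 × 0.99425 = 8144.1 m.

z ≈ 8144 m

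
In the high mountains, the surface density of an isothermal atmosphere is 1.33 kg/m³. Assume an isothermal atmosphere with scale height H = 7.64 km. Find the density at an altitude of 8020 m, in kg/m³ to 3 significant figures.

In an isothermal atmosphere, density decays like pressure: ρ = ρ₀ exp(−z/H).
z/H = 8020.0/7640.0 = 1.0497; exp(−1.0497) = 0.35004.
ρ = 1.33 × 0.35004 = 0.46555 kg/m³.

ρ ≈ 0.466 kg/m³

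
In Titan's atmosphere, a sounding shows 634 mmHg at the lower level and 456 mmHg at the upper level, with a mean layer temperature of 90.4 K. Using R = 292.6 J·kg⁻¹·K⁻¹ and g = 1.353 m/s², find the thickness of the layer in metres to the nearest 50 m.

Δz ≈ 6450 m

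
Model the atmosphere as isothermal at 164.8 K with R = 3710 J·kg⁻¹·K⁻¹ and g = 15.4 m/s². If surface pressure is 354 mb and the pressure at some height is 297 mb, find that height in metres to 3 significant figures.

Scale height: H = RT/g = 3710 × 164.8 / 15.4 = 39702 m.
Invert the barometric formula: z = H ln(P₀/P).
P₀/P = 354/297 = 1.1919; ln(1.1919) = 0.17555.
z = 39702 × 0.17555 = 6969.7 m.

z ≈ 6970 m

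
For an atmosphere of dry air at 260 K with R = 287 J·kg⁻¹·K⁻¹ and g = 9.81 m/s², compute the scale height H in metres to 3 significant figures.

H ≈ 7610 m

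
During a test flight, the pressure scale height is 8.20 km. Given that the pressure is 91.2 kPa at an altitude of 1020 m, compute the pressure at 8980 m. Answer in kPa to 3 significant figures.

Between two levels, P₂ = P₁ exp(−Δz/H) with Δz = z₂ − z₁.
Δz = 8980.0 − 1020.0 = 7960.0 m; Δz/H = 7960.0/8200.0 = 0.97073.
P₂ = 91.2 × exp(−0.97073) = 91.2 × 0.37881 = 34.547 kPa.

P ≈ 34.5 kPa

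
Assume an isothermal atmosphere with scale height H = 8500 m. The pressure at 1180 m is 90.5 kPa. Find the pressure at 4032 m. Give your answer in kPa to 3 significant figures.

Between two levels, P₂ = P₁ exp(−Δz/H) with Δz = z₂ − z₁.
Δz = 4032.0 − 1180.0 = 2852.0 m; Δz/H = 2852.0/8500.0 = 0.33553.
P₂ = 90.5 × exp(−0.33553) = 90.5 × 0.71496 = 64.704 kPa.

P ≈ 64.7 kPa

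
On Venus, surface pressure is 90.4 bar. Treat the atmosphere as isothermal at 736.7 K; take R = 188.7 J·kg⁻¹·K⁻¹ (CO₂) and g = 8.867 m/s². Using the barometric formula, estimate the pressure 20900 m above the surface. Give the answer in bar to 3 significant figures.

P ≈ 23.8 bar

Scale height: H = RT/g = 188.7 × 736.7 / 8.867 = 15678 m.
Barometric formula: P = P₀ exp(−z/H).
z/H = 20900/15678 = 1.3331; exp(−1.3331) = 0.26366.
P = 90.4 × 0.26366 = 23.835 bar.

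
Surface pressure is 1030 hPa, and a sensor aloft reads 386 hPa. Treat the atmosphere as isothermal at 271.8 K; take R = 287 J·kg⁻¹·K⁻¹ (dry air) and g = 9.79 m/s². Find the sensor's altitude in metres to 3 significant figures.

Scale height: H = RT/g = 287 × 271.8 / 9.79 = 7968.0 m.
Invert the barometric formula: z = H ln(P₀/P).
P₀/P = 1030/386 = 2.6684; ln(2.6684) = 0.98148.
z = 7968.0 × 0.98148 = 7820.4 m.

z ≈ 7820 m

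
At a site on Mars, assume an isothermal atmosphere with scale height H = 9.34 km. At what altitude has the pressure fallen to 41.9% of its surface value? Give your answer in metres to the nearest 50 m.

Set P/P₀ = exp(−z/H) = 0.419, so z = −H ln(0.419).
−ln(0.419) = 0.86988; z = 9340.0 × 0.86988 = 8124.7 m.

z ≈ 8100 m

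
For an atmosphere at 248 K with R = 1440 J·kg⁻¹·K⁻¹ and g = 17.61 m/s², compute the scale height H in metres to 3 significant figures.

H ≈ 20300 m

The scale height of an isothermal atmosphere is H = RT/g.
H = 1440 × 248 / 17.61 = 357120/17.61 = 20279 m.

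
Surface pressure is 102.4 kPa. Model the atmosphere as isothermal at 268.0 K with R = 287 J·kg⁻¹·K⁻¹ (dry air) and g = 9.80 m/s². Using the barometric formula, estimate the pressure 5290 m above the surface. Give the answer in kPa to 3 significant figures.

Scale height: H = RT/g = 287 × 268.0 / 9.80 = 7848.6 m.
Barometric formula: P = P₀ exp(−z/H).
z/H = 5290.0/7848.6 = 0.67401; exp(−0.67401) = 0.50966.
P = 102.4 × 0.50966 = 52.189 kPa.

P ≈ 52.2 kPa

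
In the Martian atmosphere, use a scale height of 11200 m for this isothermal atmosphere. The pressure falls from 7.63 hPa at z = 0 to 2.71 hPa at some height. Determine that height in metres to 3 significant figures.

Invert the barometric formula: z = H ln(P₀/P).
P₀/P = 7.63/2.71 = 2.8155; ln(2.8155) = 1.0351.
z = 11200 × 1.0351 = 11593 m.

z ≈ 11600 m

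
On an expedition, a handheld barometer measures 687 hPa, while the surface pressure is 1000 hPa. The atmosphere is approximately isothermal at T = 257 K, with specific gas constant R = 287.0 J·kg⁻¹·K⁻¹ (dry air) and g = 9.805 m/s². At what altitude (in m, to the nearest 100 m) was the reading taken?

Scale height: H = RT/g = 287.0 × 257 / 9.805 = 7522.6 m.
Invert the barometric formula: z = H ln(P₀/P).
P₀/P = 1000/687 = 1.4556; ln(1.4556) = 0.37542.
z = 7522.6 × 0.37542 = 2824.1 m.

z ≈ 2800 m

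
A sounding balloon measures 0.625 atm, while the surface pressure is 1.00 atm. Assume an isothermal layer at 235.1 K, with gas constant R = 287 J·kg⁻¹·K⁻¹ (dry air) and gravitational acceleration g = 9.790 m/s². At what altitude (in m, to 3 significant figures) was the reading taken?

Scale height: H = RT/g = 287 × 235.1 / 9.790 = 6892.1 m.
Invert the barometric formula: z = H ln(P₀/P).
P₀/P = 1.00/0.625 = 1.6000; ln(1.6000) = 0.47000.
z = 6892.1 × 0.47000 = 3239.3 m.

z ≈ 3240 m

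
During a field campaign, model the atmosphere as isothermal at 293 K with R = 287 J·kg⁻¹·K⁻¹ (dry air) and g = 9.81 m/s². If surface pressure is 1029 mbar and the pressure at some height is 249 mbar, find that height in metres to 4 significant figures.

z ≈ 12160 m

Scale height: H = RT/g = 287 × 293 / 9.81 = 8572.0 m.
Invert the barometric formula: z = H ln(P₀/P).
P₀/P = 1029/249 = 4.1325; ln(4.1325) = 1.4189.
z = 8572.0 × 1.4189 = 12163 m.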